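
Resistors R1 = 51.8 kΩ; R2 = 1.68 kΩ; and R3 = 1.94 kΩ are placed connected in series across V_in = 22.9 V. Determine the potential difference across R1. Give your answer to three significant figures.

ΣR = 51.8 + 1.68 + 1.94 = 55.42 kΩ.
Voltage divider: V = V_in · (51.80 / 55.42) = 22.9 × 0.9347 = 21.40 V.

V ≈ 21.4 V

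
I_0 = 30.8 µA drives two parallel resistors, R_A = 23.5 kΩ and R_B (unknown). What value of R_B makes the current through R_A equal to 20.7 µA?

The fraction through R_A equals R_B/(R_A+R_B).
20.7/30.8 = R_B/(R_A + R_B) → R_B = R_A · (0.6721)/(1 − 0.6721) = 23.5 × 2.050 = 48.16 kΩ.

R_B ≈ 48.2 kΩ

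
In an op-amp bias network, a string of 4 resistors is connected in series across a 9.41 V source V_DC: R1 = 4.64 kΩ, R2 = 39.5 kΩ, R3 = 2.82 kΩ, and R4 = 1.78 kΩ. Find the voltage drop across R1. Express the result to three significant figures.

Series total: ΣR = 4.64 + 39.5 + 2.82 + 1.78 = 48.74 kΩ.
V = V_DC · R/ΣR = 9.41 × 0.09520 = 0.8958 V.

V ≈ 0.896 V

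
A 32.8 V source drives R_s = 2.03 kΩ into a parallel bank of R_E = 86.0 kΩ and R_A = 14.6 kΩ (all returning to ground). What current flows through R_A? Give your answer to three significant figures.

I ≈ 1.93 mA

Parallel bank: R_p = 1/(1/86.0 + 1/14.6) = 12.48 kΩ.
Node voltage V_A = V_s · R_p/(R_s + R_p) = 32.8 × 0.8601 = 28.21 V.
Branch current I = V_A/R_A = 28.21/14.6 = 1.932 mA.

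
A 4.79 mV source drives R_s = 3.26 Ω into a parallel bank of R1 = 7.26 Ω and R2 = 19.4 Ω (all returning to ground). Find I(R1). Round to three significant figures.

Combine the parallel branches: R_p = (1/7.26 + 1/19.4)⁻¹ = 5.283 Ω.
V_A = 4.79 × 5.283/8.543 = 2.962 mV.
Branch current I = V_A/R1 = 2.962/7.26 = 0.4080 mA.

I ≈ 0.408 mA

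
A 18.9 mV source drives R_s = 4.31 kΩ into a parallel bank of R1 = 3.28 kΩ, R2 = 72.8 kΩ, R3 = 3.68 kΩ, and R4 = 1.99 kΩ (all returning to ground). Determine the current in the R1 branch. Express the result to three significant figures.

Combine the parallel branches: R_p = (1/3.28 + 1/72.8 + 1/3.68 + 1/1.99)⁻¹ = 0.9150 kΩ.
V_A by voltage divider: V_A = 18.9 × 0.9150/(4.31 + 0.9150) = 3.310 mV.
Branch current I = V_A/R1 = 3.310/3.28 = 1.009 µA.

I ≈ 1.01 µA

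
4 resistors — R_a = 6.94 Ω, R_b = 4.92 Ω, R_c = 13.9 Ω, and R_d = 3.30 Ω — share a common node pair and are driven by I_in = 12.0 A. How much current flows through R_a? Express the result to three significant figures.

I ≈ 2.39 A

Conductances: ΣG = 1/6.94 + 1/4.92 + 1/13.9 + 1/3.30 = 0.7223 (1/Ω).
R_a takes the fraction G_k/ΣG = 0.1441/0.7223 = 0.1995, so I = 12.0 × 0.1995 = 2.394 A.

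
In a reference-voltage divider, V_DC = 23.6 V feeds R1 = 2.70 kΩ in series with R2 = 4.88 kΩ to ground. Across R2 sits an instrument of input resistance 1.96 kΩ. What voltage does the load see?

First combine the lower leg with the load: R2 ‖ R_L = 1.398 kΩ.
Then V_out = V_DC · R2'/(R1 + R2') = 23.6 × 1.398/4.098 = 8.052 V.

V_out ≈ 8.05 V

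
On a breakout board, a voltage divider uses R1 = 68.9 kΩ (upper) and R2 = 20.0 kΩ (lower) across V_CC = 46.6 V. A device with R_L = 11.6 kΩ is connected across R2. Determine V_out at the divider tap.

The load sits in parallel with R2, giving an effective lower resistance R2' = R2·R_L/(R2+R_L) = 7.342 kΩ.
Voltage divider with the loaded lower leg: V_out = 46.6 × 7.342/(68.9 + 7.342) = 46.6 × 0.09630 = 4.487 V.
(Unloaded it would be 10.5 V; the load pulls it down.)

V_out ≈ 4.49 V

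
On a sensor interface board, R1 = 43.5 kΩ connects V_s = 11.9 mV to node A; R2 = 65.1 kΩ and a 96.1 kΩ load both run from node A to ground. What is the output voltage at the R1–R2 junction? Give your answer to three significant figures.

First combine the lower leg with the load: R2 ‖ R_L = 38.81 kΩ.
Now apply the divider: V_out = 11.9 × 0.4715 = 5.611 mV.
(Unloaded it would be 7.13 mV; the load pulls it down.)

V_out ≈ 5.61 mV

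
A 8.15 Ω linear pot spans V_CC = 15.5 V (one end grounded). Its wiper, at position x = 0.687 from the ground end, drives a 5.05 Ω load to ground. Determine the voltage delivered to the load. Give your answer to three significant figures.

V_out ≈ 7.91 V

Split the track: R_lower = x·R_p = 5.599 Ω, R_upper = (1−x)·R_p = 2.551 Ω.
Lower segment in parallel with the load: 5.599 ‖ 5.05 = 2.655 Ω.
Loaded-divider output: V_out = 15.5 × 0.5100 = 7.905 V.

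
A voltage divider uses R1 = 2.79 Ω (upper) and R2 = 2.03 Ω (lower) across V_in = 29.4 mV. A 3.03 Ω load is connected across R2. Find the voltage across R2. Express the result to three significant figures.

The load sits in parallel with R2, giving an effective lower resistance R2' = R2·R_L/(R2+R_L) = 1.216 Ω.
Voltage divider with the loaded lower leg: V_out = 29.4 × 1.216/(2.79 + 1.216) = 29.4 × 0.3035 = 8.922 mV.

V_out ≈ 8.92 mV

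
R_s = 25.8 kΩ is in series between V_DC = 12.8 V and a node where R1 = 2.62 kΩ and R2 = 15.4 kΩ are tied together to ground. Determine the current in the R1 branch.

I ≈ 0.390 mA

Combine the parallel branches: R_p = (1/2.62 + 1/15.4)⁻¹ = 2.239 kΩ.
V_A by voltage divider: V_A = 12.8 × 2.239/(25.8 + 2.239) = 1.022 V.
I(R1) = V_A / R1 = 1.022/2.62 = 0.3901 mA.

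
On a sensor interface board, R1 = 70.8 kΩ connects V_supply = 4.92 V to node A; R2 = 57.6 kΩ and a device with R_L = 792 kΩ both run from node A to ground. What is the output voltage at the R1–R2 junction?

V_out ≈ 2.12 V

R2 ‖ R_L = (57.6 × 792)/(57.6 + 792) = 53.69 kΩ.
Voltage divider with the loaded lower leg: V_out = 4.92 × 53.69/(70.8 + 53.69) = 4.92 × 0.4313 = 2.122 V.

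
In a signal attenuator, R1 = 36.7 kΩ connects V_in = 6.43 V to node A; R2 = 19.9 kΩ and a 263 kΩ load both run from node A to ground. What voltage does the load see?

V_out ≈ 2.15 V

The load sits in parallel with R2, giving an effective lower resistance R2' = R2·R_L/(R2+R_L) = 18.50 kΩ.
Then V_out = V_in · R2'/(R1 + R2') = 6.43 × 18.50/55.20 = 2.155 V.
(Unloaded it would be 2.26 V; the load pulls it down.)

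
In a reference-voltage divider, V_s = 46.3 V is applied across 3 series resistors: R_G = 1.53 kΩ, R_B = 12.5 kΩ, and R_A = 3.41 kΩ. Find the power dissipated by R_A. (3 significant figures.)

P ≈ 24.0 mW

Series current I = V_s/ΣR = 46.3/17.44 = 2.655 mA.
P(R_A) = I²·R_A = (2.655)² × 3.41 = 24.03 mW.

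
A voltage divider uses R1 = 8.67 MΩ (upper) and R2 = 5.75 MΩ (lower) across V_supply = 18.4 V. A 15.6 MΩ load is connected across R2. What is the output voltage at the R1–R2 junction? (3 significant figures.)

First combine the lower leg with the load: R2 ‖ R_L = 4.201 MΩ.
Now apply the divider: V_out = 18.4 × 0.3264 = 6.006 V.

V_out ≈ 6.01 V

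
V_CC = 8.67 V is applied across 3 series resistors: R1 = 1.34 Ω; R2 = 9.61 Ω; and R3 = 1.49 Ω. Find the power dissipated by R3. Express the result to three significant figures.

P ≈ 0.724 W

Series current I = V_CC/ΣR = 8.67/12.44 = 0.6969 A.
P(R3) = I²·R3 = (0.6969)² × 1.49 = 0.7237 W.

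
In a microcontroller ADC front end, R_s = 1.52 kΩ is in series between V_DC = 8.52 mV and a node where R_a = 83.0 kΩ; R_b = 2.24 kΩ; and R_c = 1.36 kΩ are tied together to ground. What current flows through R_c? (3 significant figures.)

Equivalent of the parallel group: R_p = 0.8377 kΩ.
Node voltage V_A = V_DC · R_p/(R_s + R_p) = 8.52 × 0.3553 = 3.027 mV.
I(R_c) = V_A / R_c = 3.027/1.36 = 2.226 µA.
(Check via current divider: I_total = 3.614 µA; share G_k/ΣG = 0.6159 → same result.)

I ≈ 2.23 µA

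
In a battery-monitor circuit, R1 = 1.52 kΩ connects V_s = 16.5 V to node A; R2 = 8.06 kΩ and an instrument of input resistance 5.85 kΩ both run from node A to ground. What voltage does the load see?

V_out ≈ 11.4 V

First combine the lower leg with the load: R2 ‖ R_L = 3.390 kΩ.
Now apply the divider: V_out = 16.5 × 0.6904 = 11.39 V.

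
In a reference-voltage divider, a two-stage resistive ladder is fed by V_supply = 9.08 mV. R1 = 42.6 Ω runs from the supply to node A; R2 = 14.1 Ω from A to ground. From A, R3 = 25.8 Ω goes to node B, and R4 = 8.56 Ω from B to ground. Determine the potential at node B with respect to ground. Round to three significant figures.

Looking into the second stage from A: R3 + R4 = 34.36 Ω appears in parallel with R2.
Effective lower resistance at A: R2 ‖ 34.36 = 9.997 Ω.
V_A = 9.08 × 9.997/(42.6 + 9.997) = 1.726 mV.
Then the unloaded second divider: V_B = V_A × R4/(R3+R4) = 1.726 × 0.2491 = 0.4300 mV.

V_B ≈ 0.430 mV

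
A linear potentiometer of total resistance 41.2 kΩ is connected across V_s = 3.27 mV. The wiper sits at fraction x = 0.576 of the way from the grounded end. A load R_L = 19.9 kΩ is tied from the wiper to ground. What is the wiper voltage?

Lower segment x·R_p = 23.73 kΩ; upper segment (1−x)·R_p = 17.47 kΩ.
R_L loads the lower segment: effective lower R = 10.82 kΩ.
V_out = 3.27 × 10.82/(17.47 + 10.82) = 1.251 mV.
(Unloaded: V_out = x·V_s = 1.88 mV.)

V_out ≈ 1.25 mV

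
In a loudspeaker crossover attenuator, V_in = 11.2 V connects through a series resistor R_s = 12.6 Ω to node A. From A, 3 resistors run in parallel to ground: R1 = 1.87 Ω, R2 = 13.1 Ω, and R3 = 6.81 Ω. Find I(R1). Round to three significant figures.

Equivalent of the parallel group: R_p = 1.319 Ω.
V_A = 11.2 × 1.319/13.92 = 1.062 V.
I(R1) = V_A / R1 = 1.062/1.87 = 0.5677 A.

I ≈ 0.568 A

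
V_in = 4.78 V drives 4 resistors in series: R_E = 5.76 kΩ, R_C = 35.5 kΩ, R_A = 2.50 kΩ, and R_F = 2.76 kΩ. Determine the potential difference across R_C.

Total series resistance ΣR = 5.76 + 35.5 + 2.50 + 2.76 = 46.52 kΩ.
V = V_in · R/ΣR = 4.78 × 0.7631 = 3.648 V.

V ≈ 3.65 V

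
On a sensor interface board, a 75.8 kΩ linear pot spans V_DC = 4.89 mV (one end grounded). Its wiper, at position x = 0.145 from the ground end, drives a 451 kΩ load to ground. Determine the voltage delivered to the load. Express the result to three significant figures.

V_out ≈ 0.695 mV

The pot divides into 64.81 kΩ above the wiper and 10.99 kΩ below.
R_L loads the lower segment: effective lower R = 10.73 kΩ.
V_out = 4.89 × 10.73/(64.81 + 10.73) = 0.6946 mV.
(Unloaded: V_out = x·V_DC = 0.709 mV.)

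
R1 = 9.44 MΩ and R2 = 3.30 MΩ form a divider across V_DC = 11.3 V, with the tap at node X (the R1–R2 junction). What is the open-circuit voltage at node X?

Open-circuit (no load on X): V_th = V_DC · R2/(R1 + R2) = 11.3 × 3.30/(9.440 + 3.30) = 2.927 V.

V_th ≈ 2.93 V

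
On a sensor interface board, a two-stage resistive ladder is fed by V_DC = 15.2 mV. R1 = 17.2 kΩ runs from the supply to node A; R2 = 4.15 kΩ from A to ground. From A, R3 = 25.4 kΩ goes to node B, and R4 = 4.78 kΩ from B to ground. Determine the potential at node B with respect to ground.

V_B ≈ 0.421 mV

The second stage (R3 + R4 = 30.18 kΩ) loads node A in parallel with R2.
Effective lower resistance at A: R2 ‖ 30.18 = 3.648 kΩ.
V_A = 15.2 × 3.648/(17.2 + 3.648) = 2.660 mV.
Stage 2 is unloaded, so V_B = V_A · R4/(R3+R4) = 2.660 × 4.78/30.18 = 0.4213 mV.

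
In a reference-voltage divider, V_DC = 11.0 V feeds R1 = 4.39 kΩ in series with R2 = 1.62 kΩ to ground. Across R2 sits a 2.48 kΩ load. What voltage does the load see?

First combine the lower leg with the load: R2 ‖ R_L = 0.9799 kΩ.
Now apply the divider: V_out = 11.0 × 0.1825 = 2.007 V.
(Unloaded it would be 2.97 V; the load pulls it down.)

V_out ≈ 2.01 V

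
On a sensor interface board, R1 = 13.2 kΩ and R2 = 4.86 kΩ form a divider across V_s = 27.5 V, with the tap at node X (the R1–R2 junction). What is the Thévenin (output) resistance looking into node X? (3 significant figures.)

Looking into X with the source shorted: R_th = R1·R2/(R1+R2) = 13.20 × 4.86/18.06 = 3.552 kΩ.

R_th ≈ 3.55 kΩ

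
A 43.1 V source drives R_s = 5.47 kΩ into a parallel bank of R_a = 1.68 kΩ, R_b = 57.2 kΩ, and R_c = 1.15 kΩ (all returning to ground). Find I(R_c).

I ≈ 4.11 mA

Equivalent of the parallel group: R_p = 0.6746 kΩ.
V_A = 43.1 × 0.6746/6.145 = 4.732 V.
Branch current I = V_A/R_c = 4.732/1.15 = 4.115 mA.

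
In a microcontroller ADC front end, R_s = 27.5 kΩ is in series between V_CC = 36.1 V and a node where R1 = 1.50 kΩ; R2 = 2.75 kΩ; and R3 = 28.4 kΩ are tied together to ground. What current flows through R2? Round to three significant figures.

Parallel bank: R_p = 1/(1/1.50 + 1/2.75 + 1/28.4) = 0.9385 kΩ.
V_A = 36.1 × 0.9385/28.44 = 1.191 V.
I(R2) = V_A / R2 = 1.191/2.75 = 0.4332 mA.
(Check via current divider: I_total = 1.269 mA; share G_k/ΣG = 0.3413 → same result.)

I ≈ 0.433 mA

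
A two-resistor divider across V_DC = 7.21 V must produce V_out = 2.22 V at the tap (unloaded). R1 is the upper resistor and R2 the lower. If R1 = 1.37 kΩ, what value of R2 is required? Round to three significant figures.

R2 ≈ 0.609 kΩ

Required fraction k = V_out/V_DC = 0.3079.
So R2 = R1 · V_out/(V_DC − V_out) = 1.37 × 2.22/(7.21 − 2.22) = 1.37 × 0.4449 = 0.6095 kΩ.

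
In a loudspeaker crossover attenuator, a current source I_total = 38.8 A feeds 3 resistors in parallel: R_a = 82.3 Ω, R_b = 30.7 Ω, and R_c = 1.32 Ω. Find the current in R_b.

I ≈ 1.58 A

ΣG = 1/82.3 + 1/30.7 + 1/1.32 = 0.8023.
By the current-divider rule, I = I_total · G_k/ΣG = 38.8 × 0.04060 = 1.575 A.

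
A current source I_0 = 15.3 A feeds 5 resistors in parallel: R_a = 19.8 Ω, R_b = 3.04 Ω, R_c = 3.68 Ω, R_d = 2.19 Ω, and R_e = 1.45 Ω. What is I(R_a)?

I ≈ 0.430 A

Conductances: ΣG = 1/19.8 + 1/3.04 + 1/3.68 + 1/2.19 + 1/1.45 = 1.797 (1/Ω).
Current divider: I(R_a) = I_0 · G_k/ΣG = 15.3 × (0.05051/1.797) = 15.3 × 0.02810 = 0.4299 A.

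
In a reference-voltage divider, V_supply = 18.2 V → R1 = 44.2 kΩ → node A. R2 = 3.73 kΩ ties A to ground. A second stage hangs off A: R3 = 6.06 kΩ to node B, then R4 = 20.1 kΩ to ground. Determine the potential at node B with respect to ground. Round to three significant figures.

V_B ≈ 0.962 V

The second stage (R3 + R4 = 26.16 kΩ) loads node A in parallel with R2.
Effective lower resistance at A: R2 ‖ 26.16 = 3.265 kΩ.
First divider: V_A = V_supply · 3.265/(44.2 + 3.265) = 1.252 V.
V_B = V_A × 0.7683 = 0.9618 V.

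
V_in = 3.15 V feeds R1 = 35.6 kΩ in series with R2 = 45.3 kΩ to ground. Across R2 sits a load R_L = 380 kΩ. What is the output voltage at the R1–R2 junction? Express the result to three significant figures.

R2 ‖ R_L = (45.3 × 380)/(45.3 + 380) = 40.47 kΩ.
Now apply the divider: V_out = 3.15 × 0.5320 = 1.676 V.

V_out ≈ 1.68 V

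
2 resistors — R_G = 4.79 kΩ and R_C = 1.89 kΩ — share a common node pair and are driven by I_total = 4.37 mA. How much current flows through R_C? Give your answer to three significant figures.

I ≈ 3.13 mA

Two-branch current divider: I_k = I_total · R_other/(R_1 + R_2).
So I = 4.37 × 4.79/6.680 = 3.134 mA.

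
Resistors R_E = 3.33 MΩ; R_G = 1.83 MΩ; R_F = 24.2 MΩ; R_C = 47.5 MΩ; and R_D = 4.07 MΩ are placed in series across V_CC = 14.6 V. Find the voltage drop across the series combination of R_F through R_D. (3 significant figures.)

V ≈ 13.7 V

ΣR = 3.33 + 1.83 + 24.2 + 47.5 + 4.07 = 80.93 MΩ.
R_{R_F..R_D} = 24.2 + 47.5 + 4.07 = 75.77 MΩ.
Voltage divider: V = V_CC · (75.77 / 80.93) = 14.6 × 0.9362 = 13.67 V.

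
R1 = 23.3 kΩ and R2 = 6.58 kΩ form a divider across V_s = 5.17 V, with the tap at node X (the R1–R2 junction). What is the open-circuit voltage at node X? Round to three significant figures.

V_th ≈ 1.14 V

Open-circuit (no load on X): V_th = V_s · R2/(R1 + R2) = 5.17 × 6.58/(23.30 + 6.58) = 1.139 V.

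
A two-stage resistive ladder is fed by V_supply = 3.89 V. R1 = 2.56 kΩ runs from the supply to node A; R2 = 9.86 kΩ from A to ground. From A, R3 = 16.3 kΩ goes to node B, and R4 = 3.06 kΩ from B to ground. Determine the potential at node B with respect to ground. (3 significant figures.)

Node A sees R2 in parallel with the series input of stage 2, R3 + R4 = 19.36 kΩ.
R2 ‖ (R3+R4) = 6.533 kΩ.
First divider: V_A = V_supply · 6.533/(2.56 + 6.533) = 2.795 V.
Then the unloaded second divider: V_B = V_A × R4/(R3+R4) = 2.795 × 0.1581 = 0.4417 V.

V_B ≈ 0.442 V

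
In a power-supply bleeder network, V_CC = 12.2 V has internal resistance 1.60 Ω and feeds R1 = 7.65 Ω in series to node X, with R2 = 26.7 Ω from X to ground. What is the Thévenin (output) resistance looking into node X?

R_th ≈ 6.87 Ω

R1' = 1.60 + 7.65 = 9.250 Ω (source resistance + R1).
Looking into X with the source shorted: R_th = R1'·R2/(R1'+R2) = 9.250 × 26.7/35.95 = 6.870 Ω.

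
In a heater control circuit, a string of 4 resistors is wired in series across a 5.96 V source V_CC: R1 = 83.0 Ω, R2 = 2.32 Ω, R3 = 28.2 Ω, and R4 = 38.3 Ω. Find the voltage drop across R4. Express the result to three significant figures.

Series total: ΣR = 83.0 + 2.32 + 28.2 + 38.3 = 151.8 Ω.
V = V_CC · R/ΣR = 5.96 × 0.2523 = 1.504 V.

V ≈ 1.50 V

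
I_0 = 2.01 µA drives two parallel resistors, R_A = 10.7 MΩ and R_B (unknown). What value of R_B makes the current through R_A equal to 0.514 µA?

In a two-way split, I_A/I_0 = R_B/(R_A + R_B).
With f = 0.2557, R_B = R_A · f/(1−f) = 10.7 × 0.3436 = 3.676 MΩ.

R_B ≈ 3.68 MΩ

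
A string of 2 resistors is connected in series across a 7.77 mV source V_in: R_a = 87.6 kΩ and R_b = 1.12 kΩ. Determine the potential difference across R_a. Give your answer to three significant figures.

V ≈ 7.67 mV

Total series resistance ΣR = 87.6 + 1.12 = 88.72 kΩ.
By the voltage-divider rule, V = 7.77 × 87.60/88.72 = 7.672 mV.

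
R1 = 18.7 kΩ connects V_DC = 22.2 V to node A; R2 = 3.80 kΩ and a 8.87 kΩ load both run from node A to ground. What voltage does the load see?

V_out ≈ 2.76 V

First combine the lower leg with the load: R2 ‖ R_L = 2.660 kΩ.
Now apply the divider: V_out = 22.2 × 0.1245 = 2.765 V.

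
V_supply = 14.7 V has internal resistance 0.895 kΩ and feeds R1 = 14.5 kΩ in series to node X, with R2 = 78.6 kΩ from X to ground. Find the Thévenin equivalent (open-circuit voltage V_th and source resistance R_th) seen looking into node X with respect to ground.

R1' = 0.895 + 14.5 = 15.39 kΩ (source resistance + R1).
V_th is the unloaded tap voltage: V_supply · R2/(R1'+R2) = 14.7 × 0.8362 = 12.29 V.
Looking into X with the source shorted: R_th = R1'·R2/(R1'+R2) = 15.39 × 78.6/93.99 = 12.87 kΩ.

V_th ≈ 12.3 V, R_th ≈ 12.9 kΩ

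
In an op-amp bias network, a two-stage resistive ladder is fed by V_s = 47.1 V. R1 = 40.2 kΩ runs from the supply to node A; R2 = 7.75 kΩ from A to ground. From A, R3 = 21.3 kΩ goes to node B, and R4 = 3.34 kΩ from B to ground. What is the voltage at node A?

Node A sees R2 in parallel with the series input of stage 2, R3 + R4 = 24.64 kΩ.
Effective lower resistance at A: R2 ‖ 24.64 = 5.896 kΩ.
V_A = 47.1 × 5.896/(40.2 + 5.896) = 6.024 V.

V_A ≈ 6.02 V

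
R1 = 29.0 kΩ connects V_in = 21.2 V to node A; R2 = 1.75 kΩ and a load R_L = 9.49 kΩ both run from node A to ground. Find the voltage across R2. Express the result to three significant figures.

The load sits in parallel with R2, giving an effective lower resistance R2' = R2·R_L/(R2+R_L) = 1.478 kΩ.
Now apply the divider: V_out = 21.2 × 0.04848 = 1.028 V.

V_out ≈ 1.03 V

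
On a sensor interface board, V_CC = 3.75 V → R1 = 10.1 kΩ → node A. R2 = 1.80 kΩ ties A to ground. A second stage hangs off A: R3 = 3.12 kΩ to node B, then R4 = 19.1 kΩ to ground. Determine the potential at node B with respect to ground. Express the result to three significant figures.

Looking into the second stage from A: R3 + R4 = 22.22 kΩ appears in parallel with R2.
R2 ‖ (R3+R4) = 1.665 kΩ.
First divider: V_A = V_CC · 1.665/(10.1 + 1.665) = 0.5307 V.
Then the unloaded second divider: V_B = V_A × R4/(R3+R4) = 0.5307 × 0.8596 = 0.4562 V.

V_B ≈ 0.456 V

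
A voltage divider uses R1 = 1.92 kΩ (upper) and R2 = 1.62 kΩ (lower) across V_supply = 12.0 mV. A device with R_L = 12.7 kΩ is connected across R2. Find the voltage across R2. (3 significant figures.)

The load sits in parallel with R2, giving an effective lower resistance R2' = R2·R_L/(R2+R_L) = 1.437 kΩ.
Then V_out = V_supply · R2'/(R1 + R2') = 12.0 × 1.437/3.357 = 5.136 mV.

V_out ≈ 5.14 mV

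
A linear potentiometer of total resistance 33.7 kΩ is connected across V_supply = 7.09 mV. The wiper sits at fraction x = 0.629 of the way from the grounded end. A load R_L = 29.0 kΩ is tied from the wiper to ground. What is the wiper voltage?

Lower segment x·R_p = 21.20 kΩ; upper segment (1−x)·R_p = 12.50 kΩ.
Lower segment in parallel with the load: 21.20 ‖ 29.0 = 12.25 kΩ.
Then V_out = V_supply · 12.25/(12.50 + 12.25) = 3.508 mV.
(Unloaded: V_out = x·V_supply = 4.46 mV.)

V_out ≈ 3.51 mV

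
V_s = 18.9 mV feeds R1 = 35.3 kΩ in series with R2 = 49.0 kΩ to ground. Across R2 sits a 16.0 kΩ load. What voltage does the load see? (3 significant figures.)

V_out ≈ 4.81 mV

First combine the lower leg with the load: R2 ‖ R_L = 12.06 kΩ.
Now apply the divider: V_out = 18.9 × 0.2547 = 4.813 mV.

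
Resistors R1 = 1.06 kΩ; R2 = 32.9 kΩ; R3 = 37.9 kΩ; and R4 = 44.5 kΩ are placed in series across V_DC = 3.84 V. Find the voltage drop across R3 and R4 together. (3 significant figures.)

Series total: ΣR = 1.06 + 32.9 + 37.9 + 44.5 = 116.4 kΩ.
R_{R3..R4} = 37.9 + 44.5 = 82.40 kΩ.
Voltage divider: V = V_DC · (82.40 / 116.4) = 3.84 × 0.7081 = 2.719 V.

V ≈ 2.72 V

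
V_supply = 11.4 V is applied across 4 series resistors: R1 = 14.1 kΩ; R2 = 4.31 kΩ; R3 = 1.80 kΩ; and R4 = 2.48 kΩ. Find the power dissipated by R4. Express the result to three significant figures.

P ≈ 0.626 mW

Series current I = V_supply/ΣR = 11.4/22.69 = 0.5024 mA.
V(R4) = I·R = 1.246 V; P = V·I = 1.246 × 0.5024 = 0.6260 mW.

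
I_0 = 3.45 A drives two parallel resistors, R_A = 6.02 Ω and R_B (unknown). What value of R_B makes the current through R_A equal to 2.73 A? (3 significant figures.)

Two-branch current divider: I_A = I_0 · R_B/(R_A + R_B).
2.73/3.45 = R_B/(R_A + R_B) → R_B = R_A · (0.7913)/(1 − 0.7913) = 6.02 × 3.792 = 22.83 Ω.

R_B ≈ 22.8 Ω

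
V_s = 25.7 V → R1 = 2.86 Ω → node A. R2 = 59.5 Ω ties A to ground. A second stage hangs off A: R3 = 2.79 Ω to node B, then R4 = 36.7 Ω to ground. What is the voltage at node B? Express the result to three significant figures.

V_B ≈ 21.3 V

Node A sees R2 in parallel with the series input of stage 2, R3 + R4 = 39.49 Ω.
Effective lower resistance at A: R2 ‖ 39.49 = 23.74 Ω.
So V_A = 25.7 × 0.8925 = 22.94 V.
V_B = V_A × 0.9293 = 21.32 V.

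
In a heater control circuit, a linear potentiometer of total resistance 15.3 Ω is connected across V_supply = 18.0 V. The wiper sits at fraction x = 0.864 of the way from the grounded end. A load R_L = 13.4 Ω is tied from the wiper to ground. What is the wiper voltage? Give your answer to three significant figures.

Lower segment x·R_p = 13.22 Ω; upper segment (1−x)·R_p = 2.081 Ω.
R_L loads the lower segment: effective lower R = 6.654 Ω.
Then V_out = V_supply · 6.654/(2.081 + 6.654) = 13.71 V.
(Unloaded: V_out = x·V_supply = 15.6 V.)

V_out ≈ 13.7 V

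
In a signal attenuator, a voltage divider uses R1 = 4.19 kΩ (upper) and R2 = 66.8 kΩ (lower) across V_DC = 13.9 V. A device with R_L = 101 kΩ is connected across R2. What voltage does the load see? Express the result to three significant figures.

V_out ≈ 12.6 V

First combine the lower leg with the load: R2 ‖ R_L = 40.21 kΩ.
Voltage divider with the loaded lower leg: V_out = 13.9 × 40.21/(4.19 + 40.21) = 13.9 × 0.9056 = 12.59 V.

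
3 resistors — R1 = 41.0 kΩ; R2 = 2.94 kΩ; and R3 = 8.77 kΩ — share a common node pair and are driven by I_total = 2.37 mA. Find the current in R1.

I ≈ 0.121 mA

ΣG = 1/41.0 + 1/2.94 + 1/8.77 = 0.4786.
Current divider: I(R1) = I_total · G_k/ΣG = 2.37 × (0.02439/0.4786) = 2.37 × 0.05097 = 0.1208 mA.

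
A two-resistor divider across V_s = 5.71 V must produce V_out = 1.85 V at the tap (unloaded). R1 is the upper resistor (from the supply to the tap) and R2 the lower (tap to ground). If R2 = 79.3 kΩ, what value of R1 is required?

Required fraction k = V_out/V_s = 0.3240.
R1 = R2·(1/k − 1) = 79.3 × 2.086 = 165.5 kΩ.

R1 ≈ 165 kΩ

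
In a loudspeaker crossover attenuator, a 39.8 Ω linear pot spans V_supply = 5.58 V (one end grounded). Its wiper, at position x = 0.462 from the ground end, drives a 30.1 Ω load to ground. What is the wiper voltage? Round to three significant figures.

Lower segment x·R_p = 18.39 Ω; upper segment (1−x)·R_p = 21.41 Ω.
(x·R_p) ‖ R_L = 11.41 Ω.
Loaded-divider output: V_out = 5.58 × 0.3477 = 1.940 V.

V_out ≈ 1.94 V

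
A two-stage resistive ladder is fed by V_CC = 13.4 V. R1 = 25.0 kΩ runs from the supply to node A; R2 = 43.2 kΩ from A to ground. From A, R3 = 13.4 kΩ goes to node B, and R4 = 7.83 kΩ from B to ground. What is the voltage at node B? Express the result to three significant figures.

Node A sees R2 in parallel with the series input of stage 2, R3 + R4 = 21.23 kΩ.
Effective lower resistance at A: R2 ‖ 21.23 = 14.23 kΩ.
So V_A = 13.4 × 0.3628 = 4.862 V.
Then the unloaded second divider: V_B = V_A × R4/(R3+R4) = 4.862 × 0.3688 = 1.793 V.

V_B ≈ 1.79 V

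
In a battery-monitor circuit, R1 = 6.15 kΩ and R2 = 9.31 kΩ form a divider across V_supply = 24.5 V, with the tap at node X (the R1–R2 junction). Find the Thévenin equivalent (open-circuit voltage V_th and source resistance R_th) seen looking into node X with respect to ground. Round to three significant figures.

Open-circuit (no load on X): V_th = V_supply · R2/(R1 + R2) = 24.5 × 9.31/(6.150 + 9.31) = 14.75 V.
Looking into X with the source shorted: R_th = R1·R2/(R1+R2) = 6.150 × 9.31/15.46 = 3.704 kΩ.

V_th ≈ 14.8 V, R_th ≈ 3.70 kΩ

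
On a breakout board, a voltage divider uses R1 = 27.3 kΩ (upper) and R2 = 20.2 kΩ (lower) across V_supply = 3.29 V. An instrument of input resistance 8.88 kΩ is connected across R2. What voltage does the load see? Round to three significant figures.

R2 ‖ R_L = (20.2 × 8.88)/(20.2 + 8.88) = 6.168 kΩ.
Now apply the divider: V_out = 3.29 × 0.1843 = 0.6064 V.

V_out ≈ 0.606 V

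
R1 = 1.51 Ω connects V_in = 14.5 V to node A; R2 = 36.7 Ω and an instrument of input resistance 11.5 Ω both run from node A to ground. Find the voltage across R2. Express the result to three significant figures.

V_out ≈ 12.4 V

First combine the lower leg with the load: R2 ‖ R_L = 8.756 Ω.
Then V_out = V_in · R2'/(R1 + R2') = 14.5 × 8.756/10.27 = 12.37 V.
(Unloaded it would be 13.9 V; the load pulls it down.)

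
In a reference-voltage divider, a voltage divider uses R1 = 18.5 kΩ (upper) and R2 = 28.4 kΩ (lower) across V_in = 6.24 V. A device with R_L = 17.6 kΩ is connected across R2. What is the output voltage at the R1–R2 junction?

V_out ≈ 2.31 V

R2 ‖ R_L = (28.4 × 17.6)/(28.4 + 17.6) = 10.87 kΩ.
Voltage divider with the loaded lower leg: V_out = 6.24 × 10.87/(18.5 + 10.87) = 6.24 × 0.3700 = 2.309 V.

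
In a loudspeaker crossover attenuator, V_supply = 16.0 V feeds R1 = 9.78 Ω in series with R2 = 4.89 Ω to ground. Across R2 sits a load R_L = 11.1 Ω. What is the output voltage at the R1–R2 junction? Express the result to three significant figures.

V_out ≈ 4.12 V

R2 ‖ R_L = (4.89 × 11.1)/(4.89 + 11.1) = 3.395 Ω.
Then V_out = V_supply · R2'/(R1 + R2') = 16.0 × 3.395/13.17 = 4.123 V.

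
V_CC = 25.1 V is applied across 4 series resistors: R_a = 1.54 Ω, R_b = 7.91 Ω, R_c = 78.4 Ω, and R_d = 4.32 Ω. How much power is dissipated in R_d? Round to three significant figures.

ΣR = 92.17 Ω → I = 25.1/92.17 = 0.2723 A.
P = I²R = 0.07416 × 4.32 = 0.3204 W.

P ≈ 0.320 W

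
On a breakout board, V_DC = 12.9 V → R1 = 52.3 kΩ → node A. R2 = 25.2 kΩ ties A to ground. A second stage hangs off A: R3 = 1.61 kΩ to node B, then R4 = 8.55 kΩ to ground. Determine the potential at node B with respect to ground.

V_B ≈ 1.32 V

Looking into the second stage from A: R3 + R4 = 10.16 kΩ appears in parallel with R2.
R2 ‖ (R3+R4) = 7.241 kΩ.
First divider: V_A = V_DC · 7.241/(52.3 + 7.241) = 1.569 V.
V_B = V_A × 0.8415 = 1.320 V.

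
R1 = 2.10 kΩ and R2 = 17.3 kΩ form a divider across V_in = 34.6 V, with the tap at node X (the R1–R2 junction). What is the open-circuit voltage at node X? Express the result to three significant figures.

With X open, the divider is unloaded: V_th = 34.6 × 17.3/19.40 = 30.85 V.

V_th ≈ 30.9 V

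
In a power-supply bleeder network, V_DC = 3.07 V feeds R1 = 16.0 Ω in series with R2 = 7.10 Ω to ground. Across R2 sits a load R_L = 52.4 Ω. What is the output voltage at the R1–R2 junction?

The load sits in parallel with R2, giving an effective lower resistance R2' = R2·R_L/(R2+R_L) = 6.253 Ω.
Voltage divider with the loaded lower leg: V_out = 3.07 × 6.253/(16.0 + 6.253) = 3.07 × 0.2810 = 0.8626 V.
(Unloaded it would be 0.944 V; the load pulls it down.)

V_out ≈ 0.863 V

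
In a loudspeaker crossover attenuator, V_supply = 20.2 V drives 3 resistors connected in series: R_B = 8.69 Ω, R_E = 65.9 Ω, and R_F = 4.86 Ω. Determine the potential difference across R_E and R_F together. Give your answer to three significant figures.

V ≈ 18.0 V

ΣR = 8.69 + 65.9 + 4.86 = 79.45 Ω.
R_{R_E..R_F} = 65.9 + 4.86 = 70.76 Ω.
Voltage divider: V = V_supply · (70.76 / 79.45) = 20.2 × 0.8906 = 17.99 V.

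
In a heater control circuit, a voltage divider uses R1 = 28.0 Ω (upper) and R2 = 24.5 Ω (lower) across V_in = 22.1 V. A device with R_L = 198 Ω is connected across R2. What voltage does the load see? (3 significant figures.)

V_out ≈ 9.67 V

R2 ‖ R_L = (24.5 × 198)/(24.5 + 198) = 21.80 Ω.
Now apply the divider: V_out = 22.1 × 0.4378 = 9.675 V.
(Unloaded it would be 10.3 V; the load pulls it down.)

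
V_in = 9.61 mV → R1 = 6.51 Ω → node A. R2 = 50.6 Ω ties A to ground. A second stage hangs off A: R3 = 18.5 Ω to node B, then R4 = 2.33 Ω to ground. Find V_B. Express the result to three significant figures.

V_B ≈ 0.746 mV

The second stage (R3 + R4 = 20.83 Ω) loads node A in parallel with R2.
Effective lower resistance at A: R2 ‖ 20.83 = 14.76 Ω.
V_A = 9.61 × 14.76/(6.51 + 14.76) = 6.668 mV.
Stage 2 is unloaded, so V_B = V_A · R4/(R3+R4) = 6.668 × 2.33/20.83 = 0.7459 mV.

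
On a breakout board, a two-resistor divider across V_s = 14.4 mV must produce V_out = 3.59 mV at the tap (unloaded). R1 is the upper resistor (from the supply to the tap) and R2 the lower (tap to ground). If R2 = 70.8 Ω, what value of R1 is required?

R1 ≈ 213 Ω

Required fraction k = V_out/V_s = 0.2493.
So R1 = R2 · (V_s/V_out − 1) = 70.8 × (14.4/3.59 − 1) = 70.8 × 3.011 = 213.2 Ω.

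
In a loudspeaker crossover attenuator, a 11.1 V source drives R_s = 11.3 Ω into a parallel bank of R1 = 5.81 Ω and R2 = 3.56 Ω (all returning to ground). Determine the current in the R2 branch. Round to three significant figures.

I ≈ 0.510 A

Parallel bank: R_p = 1/(1/5.81 + 1/3.56) = 2.207 Ω.
V_A by voltage divider: V_A = 11.1 × 2.207/(11.3 + 2.207) = 1.814 V.
I(R2) = V_A / R2 = 1.814/3.56 = 0.5096 A.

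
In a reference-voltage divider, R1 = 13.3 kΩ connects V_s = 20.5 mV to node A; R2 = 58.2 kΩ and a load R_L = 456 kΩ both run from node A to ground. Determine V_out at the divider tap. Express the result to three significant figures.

First combine the lower leg with the load: R2 ‖ R_L = 51.61 kΩ.
Now apply the divider: V_out = 20.5 × 0.7951 = 16.30 mV.

V_out ≈ 16.3 mV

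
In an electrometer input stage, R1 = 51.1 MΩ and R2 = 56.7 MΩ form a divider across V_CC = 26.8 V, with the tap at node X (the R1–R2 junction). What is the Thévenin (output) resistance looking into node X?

Looking into X with the source shorted: R_th = R1·R2/(R1+R2) = 51.10 × 56.7/107.8 = 26.88 MΩ.

R_th ≈ 26.9 MΩ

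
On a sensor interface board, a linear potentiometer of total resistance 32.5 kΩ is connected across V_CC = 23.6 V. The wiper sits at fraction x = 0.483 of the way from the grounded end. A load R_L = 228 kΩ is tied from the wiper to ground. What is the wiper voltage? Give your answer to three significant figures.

V_out ≈ 11.0 V

Lower segment x·R_p = 15.70 kΩ; upper segment (1−x)·R_p = 16.80 kΩ.
R_L loads the lower segment: effective lower R = 14.69 kΩ.
Loaded-divider output: V_out = 23.6 × 0.4664 = 11.01 V.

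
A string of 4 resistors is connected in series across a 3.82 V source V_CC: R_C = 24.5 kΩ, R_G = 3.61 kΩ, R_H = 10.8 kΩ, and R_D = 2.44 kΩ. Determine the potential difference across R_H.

Series total: ΣR = 24.5 + 3.61 + 10.8 + 2.44 = 41.35 kΩ.
V = V_CC · R/ΣR = 3.82 × 0.2612 = 0.9977 V.

V ≈ 0.998 V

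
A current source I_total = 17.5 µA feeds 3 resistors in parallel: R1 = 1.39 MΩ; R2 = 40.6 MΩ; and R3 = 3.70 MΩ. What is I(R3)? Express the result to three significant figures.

I ≈ 4.66 µA

ΣG = 1/1.39 + 1/40.6 + 1/3.70 = 1.014.
By the current-divider rule, I = I_total · G_k/ΣG = 17.5 × 0.2665 = 4.663 µA.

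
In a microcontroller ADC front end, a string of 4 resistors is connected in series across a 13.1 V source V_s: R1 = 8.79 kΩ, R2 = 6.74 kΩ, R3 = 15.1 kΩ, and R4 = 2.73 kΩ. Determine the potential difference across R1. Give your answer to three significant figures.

Series total: ΣR = 8.79 + 6.74 + 15.1 + 2.73 = 33.36 kΩ.
V = V_s · R/ΣR = 13.1 × 0.2635 = 3.452 V.

V ≈ 3.45 V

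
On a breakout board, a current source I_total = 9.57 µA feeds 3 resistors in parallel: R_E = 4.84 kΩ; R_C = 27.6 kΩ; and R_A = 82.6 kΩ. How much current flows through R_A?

I ≈ 0.454 µA

ΣG = 1/4.84 + 1/27.6 + 1/82.6 = 0.2549.
Current divider: I(R_A) = I_total · G_k/ΣG = 9.57 × (0.01211/0.2549) = 9.57 × 0.04749 = 0.4544 µA.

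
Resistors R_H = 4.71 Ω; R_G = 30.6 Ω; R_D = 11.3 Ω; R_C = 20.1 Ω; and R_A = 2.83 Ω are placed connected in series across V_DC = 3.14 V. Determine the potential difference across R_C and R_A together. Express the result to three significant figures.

V ≈ 1.04 V

Series total: ΣR = 4.71 + 30.6 + 11.3 + 20.1 + 2.83 = 69.54 Ω.
R_{R_C..R_A} = 20.1 + 2.83 = 22.93 Ω.
Voltage divider: V = V_DC · (22.93 / 69.54) = 3.14 × 0.3297 = 1.035 V.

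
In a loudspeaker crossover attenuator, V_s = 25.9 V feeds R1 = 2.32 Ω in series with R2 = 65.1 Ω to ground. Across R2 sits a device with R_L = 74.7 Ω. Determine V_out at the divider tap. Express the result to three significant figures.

The load sits in parallel with R2, giving an effective lower resistance R2' = R2·R_L/(R2+R_L) = 34.79 Ω.
Then V_out = V_s · R2'/(R1 + R2') = 25.9 × 34.79/37.11 = 24.28 V.

V_out ≈ 24.3 V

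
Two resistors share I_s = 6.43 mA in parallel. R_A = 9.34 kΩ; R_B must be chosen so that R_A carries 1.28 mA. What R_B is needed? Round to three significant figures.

Two-branch current divider: I_A = I_s · R_B/(R_A + R_B).
1.28/6.43 = R_B/(R_A + R_B) → R_B = R_A · (0.1991)/(1 − 0.1991) = 9.34 × 0.2485 = 2.321 kΩ.

R_B ≈ 2.32 kΩ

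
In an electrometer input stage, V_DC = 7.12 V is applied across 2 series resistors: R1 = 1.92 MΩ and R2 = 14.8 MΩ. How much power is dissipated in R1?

P ≈ 0.348 µW

Series current I = V_DC/ΣR = 7.12/16.72 = 0.4258 µA.
P(R1) = I²·R1 = (0.4258)² × 1.92 = 0.3482 µW.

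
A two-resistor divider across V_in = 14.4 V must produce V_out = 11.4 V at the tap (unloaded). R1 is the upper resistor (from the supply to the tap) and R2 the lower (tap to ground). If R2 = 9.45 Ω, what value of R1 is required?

R1 ≈ 2.49 Ω

V_out/V_in = R2/(R1+R2) = 0.7917.
So R1 = R2 · (V_in/V_out − 1) = 9.45 × (14.4/11.4 − 1) = 9.45 × 0.2632 = 2.487 Ω.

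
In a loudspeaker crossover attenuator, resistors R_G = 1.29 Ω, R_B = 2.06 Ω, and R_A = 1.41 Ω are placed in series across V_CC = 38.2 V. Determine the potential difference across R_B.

Total series resistance ΣR = 1.29 + 2.06 + 1.41 = 4.760 Ω.
Voltage divider: V = V_CC · (2.060 / 4.760) = 38.2 × 0.4328 = 16.53 V.

V ≈ 16.5 V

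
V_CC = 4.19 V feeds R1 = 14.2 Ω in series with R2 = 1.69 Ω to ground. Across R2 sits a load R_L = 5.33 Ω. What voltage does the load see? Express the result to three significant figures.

V_out ≈ 0.347 V

R2 ‖ R_L = (1.69 × 5.33)/(1.69 + 5.33) = 1.283 Ω.
Voltage divider with the loaded lower leg: V_out = 4.19 × 1.283/(14.2 + 1.283) = 4.19 × 0.08287 = 0.3472 V.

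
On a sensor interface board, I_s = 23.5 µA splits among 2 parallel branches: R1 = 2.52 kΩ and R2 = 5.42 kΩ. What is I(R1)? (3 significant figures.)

For two parallel branches, I_k = I_s · (other R)/(sum of R).
So I = 23.5 × 5.42/7.940 = 16.04 µA.

I ≈ 16.0 µA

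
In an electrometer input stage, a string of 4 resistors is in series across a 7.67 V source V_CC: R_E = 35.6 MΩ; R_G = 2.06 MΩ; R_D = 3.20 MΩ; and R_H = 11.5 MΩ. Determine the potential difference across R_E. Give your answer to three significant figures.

V ≈ 5.21 V

ΣR = 35.6 + 2.06 + 3.20 + 11.5 = 52.36 MΩ.
By the voltage-divider rule, V = 7.67 × 35.60/52.36 = 5.215 V.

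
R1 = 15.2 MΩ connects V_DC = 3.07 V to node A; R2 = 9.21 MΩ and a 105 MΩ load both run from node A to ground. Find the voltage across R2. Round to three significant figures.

V_out ≈ 1.10 V

First combine the lower leg with the load: R2 ‖ R_L = 8.467 MΩ.
Then V_out = V_DC · R2'/(R1 + R2') = 3.07 × 8.467/23.67 = 1.098 V.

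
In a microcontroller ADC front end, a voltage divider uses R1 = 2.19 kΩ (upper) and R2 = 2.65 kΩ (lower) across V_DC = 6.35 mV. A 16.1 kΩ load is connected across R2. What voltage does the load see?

The load sits in parallel with R2, giving an effective lower resistance R2' = R2·R_L/(R2+R_L) = 2.275 kΩ.
Voltage divider with the loaded lower leg: V_out = 6.35 × 2.275/(2.19 + 2.275) = 6.35 × 0.5096 = 3.236 mV.
(Unloaded it would be 3.48 mV; the load pulls it down.)

V_out ≈ 3.24 mV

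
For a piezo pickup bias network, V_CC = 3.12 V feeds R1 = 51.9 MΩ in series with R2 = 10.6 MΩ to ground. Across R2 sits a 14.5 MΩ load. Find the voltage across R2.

R2 ‖ R_L = (10.6 × 14.5)/(10.6 + 14.5) = 6.124 MΩ.
Voltage divider with the loaded lower leg: V_out = 3.12 × 6.124/(51.9 + 6.124) = 3.12 × 0.1055 = 0.3293 V.

V_out ≈ 0.329 V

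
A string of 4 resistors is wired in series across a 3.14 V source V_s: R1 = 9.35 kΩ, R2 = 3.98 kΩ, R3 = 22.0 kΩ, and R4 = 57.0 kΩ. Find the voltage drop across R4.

V ≈ 1.94 V

Total series resistance ΣR = 9.35 + 3.98 + 22.0 + 57.0 = 92.33 kΩ.
By the voltage-divider rule, V = 3.14 × 57.00/92.33 = 1.938 V.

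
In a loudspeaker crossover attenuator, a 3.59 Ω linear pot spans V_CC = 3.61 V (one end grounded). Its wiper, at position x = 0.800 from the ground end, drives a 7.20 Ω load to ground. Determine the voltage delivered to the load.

Lower segment x·R_p = 2.872 Ω; upper segment (1−x)·R_p = 0.7180 Ω.
(x·R_p) ‖ R_L = 2.053 Ω.
Then V_out = V_CC · 2.053/(0.7180 + 2.053) = 2.675 V.
(Unloaded: V_out = x·V_CC = 2.89 V.)

V_out ≈ 2.67 V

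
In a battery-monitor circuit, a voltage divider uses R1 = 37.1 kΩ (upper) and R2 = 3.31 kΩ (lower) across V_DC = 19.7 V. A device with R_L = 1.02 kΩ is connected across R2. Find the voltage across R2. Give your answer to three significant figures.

R2 ‖ R_L = (3.31 × 1.02)/(3.31 + 1.02) = 0.7797 kΩ.
Now apply the divider: V_out = 19.7 × 0.02058 = 0.4055 V.

V_out ≈ 0.406 V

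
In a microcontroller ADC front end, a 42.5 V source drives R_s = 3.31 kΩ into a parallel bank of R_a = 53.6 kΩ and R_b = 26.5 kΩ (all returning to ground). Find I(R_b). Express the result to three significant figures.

I ≈ 1.35 mA

Equivalent of the parallel group: R_p = 17.73 kΩ.
V_A by voltage divider: V_A = 42.5 × 17.73/(3.31 + 17.73) = 35.81 V.
I(R_b) = V_A / R_b = 35.81/26.5 = 1.352 mA.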